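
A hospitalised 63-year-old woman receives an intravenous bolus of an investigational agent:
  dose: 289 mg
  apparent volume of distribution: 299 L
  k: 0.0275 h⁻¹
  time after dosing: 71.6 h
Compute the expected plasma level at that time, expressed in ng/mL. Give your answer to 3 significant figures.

C₀ = Dose / Vd = 289.0 / 299 = 0.9666 mg/L
C = C₀ · e^(−k·t) = 0.9666 × e^(−0.02750 × 71.6)
  = 0.9666 × 0.1396 = 0.1349 mg/L
Convert: 0.1349 mg/L × 1000 = 134.9 ng/mL

135 ng/mL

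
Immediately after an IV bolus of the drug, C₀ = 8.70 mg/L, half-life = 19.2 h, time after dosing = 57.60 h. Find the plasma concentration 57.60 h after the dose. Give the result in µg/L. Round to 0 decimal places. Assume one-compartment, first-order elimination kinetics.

1088 µg/L

k = ln2 / t½ = 0.693147 / 19.2 = 0.03610 h⁻¹
t / t½ = 57.60 / 19.2 = 3 half-lives
C = C₀ × (1/2)^3 = 8.700 × 0.1250 = 1.088 mg/L
Convert: 1.088 mg/L × 1000 = 1088 µg/L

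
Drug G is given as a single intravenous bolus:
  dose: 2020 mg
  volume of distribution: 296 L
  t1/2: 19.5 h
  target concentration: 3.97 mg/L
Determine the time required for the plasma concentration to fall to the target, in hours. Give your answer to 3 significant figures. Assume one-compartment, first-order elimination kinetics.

C₀ = Dose / Vd = 2020 / 296 = 6.824 mg/L
k = ln2 / t½ = 0.693147 / 19.5 = 0.03555 h⁻¹
t = ln(C₀ / C) / k = ln(6.824 / 3.97) / 0.03555
  = ln(1.719) / 0.03555 = 0.5417 / 0.03555 = 15.24 h

15.2 h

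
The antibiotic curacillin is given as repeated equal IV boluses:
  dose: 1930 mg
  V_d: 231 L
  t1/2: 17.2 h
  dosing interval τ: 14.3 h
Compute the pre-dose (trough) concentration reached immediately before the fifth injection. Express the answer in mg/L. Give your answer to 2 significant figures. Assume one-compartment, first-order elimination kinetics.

C₀ per dose = Dose / Vd = 1930 / 231 = 8.355 mg/L
k = ln2 / t½ = 0.693147 / 17.2 = 0.04030 h⁻¹
Fraction remaining after one interval: r = e^(−kτ) = e^(−0.04030 × 14.3) = 0.5620
Before dose 5, 4 doses have been given (aged 1τ, 2τ, 3τ, 4τ).
C_trough = C₀ × (r + r² + … + r^4) = C₀ × r(1−r^4)/(1−r)
        = 8.355 × 0.5620 × (1 − 0.09976) / (1 − 0.5620) = 9.651 mg/L

9.7 mg/L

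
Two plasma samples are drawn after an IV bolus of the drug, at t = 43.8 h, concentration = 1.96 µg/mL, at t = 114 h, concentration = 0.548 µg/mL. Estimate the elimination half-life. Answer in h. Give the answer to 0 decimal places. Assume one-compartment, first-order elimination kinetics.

k = ln(C₁/C₂) / (t₂ − t₁) = ln(1.96/0.548) / (114 − 43.8)
  = 1.274 / 70.20 = 0.01815 h⁻¹
t½ = ln2 / k = 0.693147 / 0.01815 = 38.19 h

38 h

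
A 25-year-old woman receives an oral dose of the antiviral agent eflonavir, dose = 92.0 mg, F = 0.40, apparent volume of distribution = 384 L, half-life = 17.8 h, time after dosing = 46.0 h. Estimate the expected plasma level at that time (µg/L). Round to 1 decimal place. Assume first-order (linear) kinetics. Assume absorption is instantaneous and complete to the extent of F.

16.0 µg/L

Amount reaching circulation = F × Dose = 0.40 × 92.00 = 36.80 mg
C₀ = F·Dose / Vd = 36.80 / 384 = 0.09583 mg/L
k = ln2 / t½ = 0.693147 / 17.8 = 0.03894 h⁻¹
C = C₀ · e^(−k·t) = 0.09583 × e^(−0.03894 × 46.0)
  = 0.09583 × 0.1668 = 0.01598 mg/L
Convert: 0.01598 mg/L × 1000 = 15.98 µg/L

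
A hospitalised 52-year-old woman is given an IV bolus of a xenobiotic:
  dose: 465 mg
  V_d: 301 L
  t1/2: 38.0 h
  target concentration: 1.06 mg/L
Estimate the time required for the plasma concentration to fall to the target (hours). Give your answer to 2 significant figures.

C₀ = Dose / Vd = 465.0 / 301 = 1.545 mg/L
k = ln2 / t½ = 0.693147 / 38.0 = 0.01824 h⁻¹
t = ln(C₀ / C) / k = ln(1.545 / 1.06) / 0.01824
  = ln(1.458) / 0.01824 = 0.3771 / 0.01824 = 20.67 h

21 h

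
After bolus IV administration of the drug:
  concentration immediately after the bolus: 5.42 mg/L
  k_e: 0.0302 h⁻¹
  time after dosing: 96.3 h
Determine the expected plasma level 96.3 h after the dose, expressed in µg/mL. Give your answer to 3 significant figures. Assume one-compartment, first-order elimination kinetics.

C = C₀ · e^(−k·t) = 5.420 × e^(−0.03020 × 96.3)
  = 5.420 × 0.05457 = 0.2958 mg/L
(0.2958 mg/L = 0.2958 µg/mL)

0.296 µg/mL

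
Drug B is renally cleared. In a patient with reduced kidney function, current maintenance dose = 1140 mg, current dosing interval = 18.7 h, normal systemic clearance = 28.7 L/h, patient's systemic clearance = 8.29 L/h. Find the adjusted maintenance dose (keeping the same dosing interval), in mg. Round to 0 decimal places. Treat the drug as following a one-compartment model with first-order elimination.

To keep the same average steady-state level, dosing rate must scale with clearance.
CL ratio = 8.29 / 28.7 = 0.2889
New dose (same interval) = 1140 × 0.2889 = 329.3 mg

329 mg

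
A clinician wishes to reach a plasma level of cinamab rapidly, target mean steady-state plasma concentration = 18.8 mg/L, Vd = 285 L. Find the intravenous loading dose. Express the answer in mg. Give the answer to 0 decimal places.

5358 mg

LD = Css × Vd = 18.8 × 285 = 5358 mg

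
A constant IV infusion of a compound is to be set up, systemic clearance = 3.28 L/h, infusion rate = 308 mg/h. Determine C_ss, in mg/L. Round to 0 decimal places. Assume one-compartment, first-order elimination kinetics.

At steady state Css = R₀ / CL = 308 / 3.280 = 93.90 mg/L

94 mg/L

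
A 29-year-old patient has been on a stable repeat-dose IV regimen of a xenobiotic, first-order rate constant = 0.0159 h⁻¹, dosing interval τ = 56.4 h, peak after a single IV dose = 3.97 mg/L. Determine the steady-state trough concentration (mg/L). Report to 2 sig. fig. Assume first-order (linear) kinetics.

2.7 mg/L

e^(−kτ) = e^(−0.01590 × 56.4) = 0.4079
Accumulation ratio R = 1 / (1 − e^(−kτ)) = 1 / (1 − 0.4079) = 1.689
Steady-state trough = C₀ × R × e^(−kτ) = 3.97 × 1.689 × 0.4079 = 2.735 mg/L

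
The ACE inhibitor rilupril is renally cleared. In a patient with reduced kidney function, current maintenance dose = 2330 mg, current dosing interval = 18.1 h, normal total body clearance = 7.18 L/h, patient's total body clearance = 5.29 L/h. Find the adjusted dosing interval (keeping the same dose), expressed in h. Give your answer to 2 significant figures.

25 h

To keep the same average steady-state level, dosing rate must scale with clearance.
CL ratio = 5.29 / 7.18 = 0.7368
New interval (same dose) = 18.1 / 0.7368 = 24.57 h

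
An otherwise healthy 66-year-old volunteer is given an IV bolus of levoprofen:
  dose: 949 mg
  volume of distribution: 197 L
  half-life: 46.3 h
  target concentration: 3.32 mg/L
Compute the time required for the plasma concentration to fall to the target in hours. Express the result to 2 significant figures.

25 h

C₀ = Dose / Vd = 949.0 / 197 = 4.817 mg/L
k = ln2 / t½ = 0.693147 / 46.3 = 0.01497 h⁻¹
t = ln(C₀ / C) / k = ln(4.817 / 3.32) / 0.01497
  = ln(1.451) / 0.01497 = 0.3723 / 0.01497 = 24.87 h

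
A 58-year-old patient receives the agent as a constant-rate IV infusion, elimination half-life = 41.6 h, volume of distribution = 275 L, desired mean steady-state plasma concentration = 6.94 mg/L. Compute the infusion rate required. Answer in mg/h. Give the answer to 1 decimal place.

k = ln2 / t½ = 0.693147 / 41.6 = 0.01666 h⁻¹
CL = k × Vd = 0.01666 × 275 = 4.582 L/h
At steady state, infusion rate R₀ = Css × CL = 6.94 × 4.582 = 31.80 mg/h

31.8 mg/h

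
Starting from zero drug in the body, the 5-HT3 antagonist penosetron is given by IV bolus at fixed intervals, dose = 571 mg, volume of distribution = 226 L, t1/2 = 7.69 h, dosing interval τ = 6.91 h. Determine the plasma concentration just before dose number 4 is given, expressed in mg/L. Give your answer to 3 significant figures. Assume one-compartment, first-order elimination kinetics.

2.47 mg/L

C₀ per dose = Dose / Vd = 571 / 226 = 2.527 mg/L
k = ln2 / t½ = 0.693147 / 7.69 = 0.09014 h⁻¹
Fraction remaining after one interval: r = e^(−kτ) = e^(−0.09014 × 6.91) = 0.5364
Before dose 4, 3 doses have been given (aged 1τ, 2τ, 3τ).
C_trough = C₀ × (r + r² + … + r^3) = C₀ × r(1−r^3)/(1−r)
        = 2.527 × 0.5364 × (1 − 0.1543) / (1 − 0.5364) = 2.473 mg/L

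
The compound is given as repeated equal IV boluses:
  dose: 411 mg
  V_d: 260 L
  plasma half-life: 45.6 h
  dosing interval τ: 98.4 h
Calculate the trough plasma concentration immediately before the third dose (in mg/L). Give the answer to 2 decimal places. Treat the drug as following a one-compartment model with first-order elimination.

C₀ per dose = Dose / Vd = 411 / 260 = 1.581 mg/L
k = ln2 / t½ = 0.693147 / 45.6 = 0.01520 h⁻¹
Fraction remaining after one interval: r = e^(−kτ) = e^(−0.01520 × 98.4) = 0.2241
Before dose 3, 2 doses have been given (aged 1τ, 2τ).
C_trough = C₀ × (r + r²) = 1.581 × (0.2241 + 0.05022) = 0.4337 mg/L

0.43 mg/L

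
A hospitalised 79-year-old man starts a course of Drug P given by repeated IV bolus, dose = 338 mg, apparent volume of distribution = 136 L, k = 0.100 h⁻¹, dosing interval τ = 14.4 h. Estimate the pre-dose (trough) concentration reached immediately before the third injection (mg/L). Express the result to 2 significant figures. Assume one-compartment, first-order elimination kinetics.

C₀ per dose = Dose / Vd = 338 / 136 = 2.485 mg/L
Fraction remaining after one interval: r = e^(−kτ) = e^(−0.1000 × 14.4) = 0.2369
Before dose 3, 2 doses have been given (aged 1τ, 2τ).
C_trough = C₀ × (r + r²) = 2.485 × (0.2369 + 0.05612) = 0.7282 mg/L

0.73 mg/L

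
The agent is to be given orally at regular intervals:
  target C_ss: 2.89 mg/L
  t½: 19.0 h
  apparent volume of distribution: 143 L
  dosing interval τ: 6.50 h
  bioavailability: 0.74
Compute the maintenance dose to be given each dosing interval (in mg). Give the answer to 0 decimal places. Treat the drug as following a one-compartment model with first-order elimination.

132 mg

k = ln2 / t½ = 0.693147 / 19.0 = 0.03648 h⁻¹
CL = k × Vd = 0.03648 × 143 = 5.217 L/h
At steady state, F × (Dose/τ) = Css × CL.
Dose = Css × CL × τ / F = 2.89 × 5.217 × 6.50 / 0.74 = 132.4 mg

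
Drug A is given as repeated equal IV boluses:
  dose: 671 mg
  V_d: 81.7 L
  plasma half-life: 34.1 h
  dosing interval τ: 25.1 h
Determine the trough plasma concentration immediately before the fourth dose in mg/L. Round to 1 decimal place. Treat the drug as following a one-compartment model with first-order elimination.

C₀ per dose = Dose / Vd = 671 / 81.7 = 8.213 mg/L
k = ln2 / t½ = 0.693147 / 34.1 = 0.02033 h⁻¹
Fraction remaining after one interval: r = e^(−kτ) = e^(−0.02033 × 25.1) = 0.6003
Before dose 4, 3 doses have been given (aged 1τ, 2τ, 3τ).
C_trough = C₀ × (r + r² + … + r^3) = C₀ × r(1−r^3)/(1−r)
        = 8.213 × 0.6003 × (1 − 0.2163) / (1 − 0.6003) = 9.667 mg/L

9.7 mg/L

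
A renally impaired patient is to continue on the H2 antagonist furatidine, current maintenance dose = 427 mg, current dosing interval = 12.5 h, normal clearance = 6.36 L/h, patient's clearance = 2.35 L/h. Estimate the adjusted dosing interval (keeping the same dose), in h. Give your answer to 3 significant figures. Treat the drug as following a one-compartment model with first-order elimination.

33.8 h

To keep the same average steady-state level, dosing rate must scale with clearance.
CL ratio = 2.35 / 6.36 = 0.3695
New interval (same dose) = 12.5 / 0.3695 = 33.83 h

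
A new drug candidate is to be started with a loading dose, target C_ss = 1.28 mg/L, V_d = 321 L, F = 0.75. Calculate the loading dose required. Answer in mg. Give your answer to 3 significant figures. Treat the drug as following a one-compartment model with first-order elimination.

548 mg

LD = Css × Vd / F = 1.28 × 321 / 0.75 = 547.8 mg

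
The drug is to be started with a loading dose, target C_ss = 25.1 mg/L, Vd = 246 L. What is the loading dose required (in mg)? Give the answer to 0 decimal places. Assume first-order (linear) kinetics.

6175 mg

LD = Css × Vd = 25.1 × 246 = 6175 mg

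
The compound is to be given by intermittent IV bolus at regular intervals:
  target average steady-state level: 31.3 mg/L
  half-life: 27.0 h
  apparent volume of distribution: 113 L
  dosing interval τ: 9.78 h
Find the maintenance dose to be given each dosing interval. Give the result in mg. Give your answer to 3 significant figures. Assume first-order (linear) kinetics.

k = ln2 / t½ = 0.693147 / 27.0 = 0.02567 h⁻¹
CL = k × Vd = 0.02567 × 113 = 2.901 L/h
At steady state, Dose/τ = Css × CL.
Dose = Css × CL × τ = 31.3 × 2.901 × 9.78 = 888.0 mg

888 mg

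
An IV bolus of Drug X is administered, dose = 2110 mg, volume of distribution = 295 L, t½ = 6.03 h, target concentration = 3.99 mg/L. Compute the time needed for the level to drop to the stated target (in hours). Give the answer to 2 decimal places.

5.08 h

C₀ = Dose / Vd = 2110 / 295 = 7.153 mg/L
k = ln2 / t½ = 0.693147 / 6.03 = 0.1149 h⁻¹
t = ln(C₀ / C) / k = ln(7.153 / 3.99) / 0.1149
  = ln(1.793) / 0.1149 = 0.5839 / 0.1149 = 5.082 h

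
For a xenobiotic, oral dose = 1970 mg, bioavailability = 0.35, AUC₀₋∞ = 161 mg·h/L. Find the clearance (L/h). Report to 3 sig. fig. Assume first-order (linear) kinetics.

CL = F·Dose / AUC = 0.35 × 1970 / 161 = 4.283 L/h

4.28 L/h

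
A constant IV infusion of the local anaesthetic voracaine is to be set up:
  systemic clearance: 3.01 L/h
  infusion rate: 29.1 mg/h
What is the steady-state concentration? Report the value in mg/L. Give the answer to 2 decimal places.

9.67 mg/L

At steady state Css = R₀ / CL = 29.1 / 3.010 = 9.668 mg/L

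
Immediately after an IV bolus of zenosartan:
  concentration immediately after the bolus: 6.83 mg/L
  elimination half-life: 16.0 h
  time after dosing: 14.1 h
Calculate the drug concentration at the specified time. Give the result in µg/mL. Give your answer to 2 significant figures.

k = ln2 / t½ = 0.693147 / 16.0 = 0.04332 h⁻¹
C = C₀ · e^(−k·t) = 6.830 × e^(−0.04332 × 14.1)
  = 6.830 × 0.5429 = 3.708 mg/L
(3.708 mg/L = 3.708 µg/mL)

3.7 µg/mL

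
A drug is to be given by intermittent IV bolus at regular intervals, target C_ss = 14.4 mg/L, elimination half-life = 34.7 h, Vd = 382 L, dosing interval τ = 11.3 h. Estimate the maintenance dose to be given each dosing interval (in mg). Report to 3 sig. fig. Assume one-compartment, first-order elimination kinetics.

1240 mg

k = ln2 / t½ = 0.693147 / 34.7 = 0.01998 h⁻¹
CL = k × Vd = 0.01998 × 382 = 7.632 L/h
At steady state, Dose/τ = Css × CL.
Dose = Css × CL × τ = 14.4 × 7.632 × 11.3 = 1242 mg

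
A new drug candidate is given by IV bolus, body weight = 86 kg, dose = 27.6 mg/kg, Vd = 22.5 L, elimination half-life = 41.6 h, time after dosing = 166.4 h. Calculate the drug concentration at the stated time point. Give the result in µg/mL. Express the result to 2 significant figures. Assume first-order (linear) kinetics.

Total dose = 27.6 × 86 = 2374 mg
C₀ = Dose / Vd = 2374 / 22.5 = 105.5 mg/L
k = ln2 / t½ = 0.693147 / 41.6 = 0.01666 h⁻¹
t / t½ = 166.4 / 41.6 = 4 half-lives
C = C₀ × (1/2)^4 = 105.5 × 0.06250 = 6.594 mg/L
(6.594 mg/L = 6.594 µg/mL)

6.6 µg/mL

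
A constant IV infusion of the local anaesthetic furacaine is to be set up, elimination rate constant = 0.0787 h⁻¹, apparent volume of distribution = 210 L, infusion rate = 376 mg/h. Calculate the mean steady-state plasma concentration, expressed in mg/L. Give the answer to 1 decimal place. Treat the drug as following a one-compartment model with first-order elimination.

CL = k × Vd = 0.07870 × 210 = 16.53 L/h
At steady state Css = R₀ / CL = 376 / 16.53 = 22.75 mg/L

22.8 mg/L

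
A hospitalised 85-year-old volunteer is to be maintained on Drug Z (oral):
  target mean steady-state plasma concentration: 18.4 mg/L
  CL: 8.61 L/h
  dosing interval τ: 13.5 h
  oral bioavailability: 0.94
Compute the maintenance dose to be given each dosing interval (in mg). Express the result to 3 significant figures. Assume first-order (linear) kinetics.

2280 mg

At steady state, F × (Dose/τ) = Css × CL.
Dose = Css × CL × τ / F = 18.4 × 8.610 × 13.5 / 0.94 = 2275 mg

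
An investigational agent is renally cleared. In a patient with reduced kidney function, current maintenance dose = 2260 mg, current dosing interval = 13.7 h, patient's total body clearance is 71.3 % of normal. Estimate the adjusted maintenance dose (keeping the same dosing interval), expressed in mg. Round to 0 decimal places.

1611 mg

To keep the same average steady-state level, dosing rate must scale with clearance.
CL ratio = 71.3 / 100 = 0.7130
New dose (same interval) = 2260 × 0.7130 = 1611 mg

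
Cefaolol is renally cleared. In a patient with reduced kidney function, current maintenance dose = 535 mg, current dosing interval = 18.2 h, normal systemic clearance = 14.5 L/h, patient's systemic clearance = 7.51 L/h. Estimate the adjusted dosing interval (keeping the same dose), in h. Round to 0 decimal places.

To keep the same average steady-state level, dosing rate must scale with clearance.
CL ratio = 7.51 / 14.5 = 0.5179
New interval (same dose) = 18.2 / 0.5179 = 35.14 h

35 h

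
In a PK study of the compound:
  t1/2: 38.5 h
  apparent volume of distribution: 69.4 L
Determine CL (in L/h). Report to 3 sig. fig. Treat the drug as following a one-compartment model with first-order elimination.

1.25 L/h

k = ln2 / t½ = 0.693147 / 38.5 = 0.01800 h⁻¹
CL = k × Vd = 0.01800 × 69.4 = 1.249 L/h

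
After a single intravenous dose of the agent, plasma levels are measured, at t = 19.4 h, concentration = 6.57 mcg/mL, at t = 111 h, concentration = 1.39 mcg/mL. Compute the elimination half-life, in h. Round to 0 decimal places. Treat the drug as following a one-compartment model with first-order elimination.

k = ln(C₁/C₂) / (t₂ − t₁) = ln(6.57/1.39) / (111 − 19.4)
  = 1.553 / 91.60 = 0.01695 h⁻¹
t½ = ln2 / k = 0.693147 / 0.01695 = 40.89 h

41 h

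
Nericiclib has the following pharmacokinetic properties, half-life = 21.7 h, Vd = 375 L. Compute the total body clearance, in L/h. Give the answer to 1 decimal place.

k = ln2 / t½ = 0.693147 / 21.7 = 0.03194 h⁻¹
CL = k × Vd = 0.03194 × 375 = 11.98 L/h

12.0 L/h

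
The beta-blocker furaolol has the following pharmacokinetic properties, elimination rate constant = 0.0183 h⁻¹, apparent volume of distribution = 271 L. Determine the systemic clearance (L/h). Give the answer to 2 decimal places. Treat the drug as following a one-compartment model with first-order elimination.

CL = k × Vd = 0.0183 × 271 = 4.959 L/h

4.96 L/h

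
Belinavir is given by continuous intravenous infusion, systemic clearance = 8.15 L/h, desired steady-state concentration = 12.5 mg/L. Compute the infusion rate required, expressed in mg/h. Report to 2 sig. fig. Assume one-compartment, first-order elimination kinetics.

At steady state, infusion rate R₀ = Css × CL = 12.5 × 8.150 = 101.9 mg/h

100 mg/h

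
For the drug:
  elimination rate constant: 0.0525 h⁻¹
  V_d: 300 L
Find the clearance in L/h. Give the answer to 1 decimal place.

CL = k × Vd = 0.0525 × 300 = 15.75 L/h

15.8 L/h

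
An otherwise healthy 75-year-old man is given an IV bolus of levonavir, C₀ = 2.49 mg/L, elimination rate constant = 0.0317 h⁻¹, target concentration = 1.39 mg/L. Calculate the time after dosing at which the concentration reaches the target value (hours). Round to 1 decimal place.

18.4 h

t = ln(C₀ / C) / k = ln(2.490 / 1.39) / 0.03170
  = ln(1.791) / 0.03170 = 0.5828 / 0.03170 = 18.38 h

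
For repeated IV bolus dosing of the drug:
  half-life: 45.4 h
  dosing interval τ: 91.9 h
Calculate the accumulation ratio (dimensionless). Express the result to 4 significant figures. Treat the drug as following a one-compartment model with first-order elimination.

1.326

k = ln2 / t½ = 0.693147 / 45.4 = 0.01527 h⁻¹
e^(−kτ) = e^(−0.01527 × 91.9) = 0.2458
Accumulation ratio R = 1 / (1 − e^(−kτ)) = 1 / (1 − 0.2458) = 1.326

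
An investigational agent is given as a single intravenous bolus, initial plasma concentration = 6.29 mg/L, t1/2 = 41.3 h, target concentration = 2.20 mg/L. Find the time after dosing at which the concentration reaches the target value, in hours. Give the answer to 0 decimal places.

k = ln2 / t½ = 0.693147 / 41.3 = 0.01678 h⁻¹
t = ln(C₀ / C) / k = ln(6.290 / 2.20) / 0.01678
  = ln(2.859) / 0.01678 = 1.050 / 0.01678 = 62.57 h

63 h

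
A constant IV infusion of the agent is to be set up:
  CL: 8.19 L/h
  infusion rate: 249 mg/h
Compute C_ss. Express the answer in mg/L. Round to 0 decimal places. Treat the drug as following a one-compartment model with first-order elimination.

At steady state Css = R₀ / CL = 249 / 8.190 = 30.40 mg/L

30 mg/L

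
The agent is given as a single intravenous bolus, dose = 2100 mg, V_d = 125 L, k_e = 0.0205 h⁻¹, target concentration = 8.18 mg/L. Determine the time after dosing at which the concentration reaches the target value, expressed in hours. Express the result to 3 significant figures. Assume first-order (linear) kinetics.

35.1 h

C₀ = Dose / Vd = 2100 / 125 = 16.80 mg/L
t = ln(C₀ / C) / k = ln(16.80 / 8.18) / 0.02050
  = ln(2.054) / 0.02050 = 0.7198 / 0.02050 = 35.11 h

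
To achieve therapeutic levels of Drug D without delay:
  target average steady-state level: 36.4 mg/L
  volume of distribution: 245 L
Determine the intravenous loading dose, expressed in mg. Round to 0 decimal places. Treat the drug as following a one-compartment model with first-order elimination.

8918 mg

LD = Css × Vd = 36.4 × 245 = 8918 mg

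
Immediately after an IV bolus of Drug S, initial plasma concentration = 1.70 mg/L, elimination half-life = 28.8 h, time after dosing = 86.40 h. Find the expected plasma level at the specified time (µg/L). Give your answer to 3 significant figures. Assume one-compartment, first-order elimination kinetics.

k = ln2 / t½ = 0.693147 / 28.8 = 0.02407 h⁻¹
t / t½ = 86.40 / 28.8 = 3 half-lives
C = C₀ × (1/2)^3 = 1.700 × 0.1250 = 0.2125 mg/L
Convert: 0.2125 mg/L × 1000 = 212.5 µg/L

213 µg/L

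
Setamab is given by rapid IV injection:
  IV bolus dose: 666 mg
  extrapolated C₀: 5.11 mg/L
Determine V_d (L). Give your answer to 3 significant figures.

Vd = Dose / C₀ = 666.0 / 5.11 = 130.3 L

130 L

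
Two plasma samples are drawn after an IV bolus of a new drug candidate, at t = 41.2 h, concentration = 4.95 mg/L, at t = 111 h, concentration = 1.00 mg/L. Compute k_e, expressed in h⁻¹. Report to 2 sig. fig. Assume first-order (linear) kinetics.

k = ln(C₁/C₂) / (t₂ − t₁) = ln(4.95/1.00) / (111 − 41.2)
  = 1.599 / 69.80 = 0.02291 h⁻¹

0.023 h⁻¹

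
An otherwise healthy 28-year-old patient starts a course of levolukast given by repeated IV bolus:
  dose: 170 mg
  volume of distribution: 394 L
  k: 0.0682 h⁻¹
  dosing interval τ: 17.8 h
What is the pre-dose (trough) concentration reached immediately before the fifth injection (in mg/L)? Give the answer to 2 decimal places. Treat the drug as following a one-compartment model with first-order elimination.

C₀ per dose = Dose / Vd = 170 / 394 = 0.4315 mg/L
Fraction remaining after one interval: r = e^(−kτ) = e^(−0.06820 × 17.8) = 0.2970
Before dose 5, 4 doses have been given (aged 1τ, 2τ, 3τ, 4τ).
C_trough = C₀ × (r + r² + … + r^4) = C₀ × r(1−r^4)/(1−r)
        = 0.4315 × 0.2970 × (1 − 0.007781) / (1 − 0.2970) = 0.1809 mg/L

0.18 mg/L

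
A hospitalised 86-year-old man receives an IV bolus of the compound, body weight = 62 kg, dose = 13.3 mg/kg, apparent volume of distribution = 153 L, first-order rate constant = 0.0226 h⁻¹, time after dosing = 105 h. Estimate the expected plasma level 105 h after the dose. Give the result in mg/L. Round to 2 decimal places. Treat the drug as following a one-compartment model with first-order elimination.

Total dose = 13.3 × 62 = 824.6 mg
C₀ = Dose / Vd = 824.6 / 153 = 5.390 mg/L
C = C₀ · e^(−k·t) = 5.390 × e^(−0.02260 × 105)
  = 5.390 × 0.09320 = 0.5023 mg/L

0.50 mg/L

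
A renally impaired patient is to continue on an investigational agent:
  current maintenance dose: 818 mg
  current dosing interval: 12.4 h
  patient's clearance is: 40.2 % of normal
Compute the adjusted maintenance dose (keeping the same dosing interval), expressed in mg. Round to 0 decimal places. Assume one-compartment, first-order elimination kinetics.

329 mg

To keep the same average steady-state level, dosing rate must scale with clearance.
CL ratio = 40.2 / 100 = 0.4020
New dose (same interval) = 818 × 0.4020 = 328.8 mg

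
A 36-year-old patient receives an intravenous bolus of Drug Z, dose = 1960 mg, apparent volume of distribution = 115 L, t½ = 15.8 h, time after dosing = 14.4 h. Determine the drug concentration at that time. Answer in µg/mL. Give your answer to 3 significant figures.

C₀ = Dose / Vd = 1960 / 115 = 17.04 mg/L
k = ln2 / t½ = 0.693147 / 15.8 = 0.04387 h⁻¹
C = C₀ · e^(−k·t) = 17.04 × e^(−0.04387 × 14.4)
  = 17.04 × 0.5317 = 9.060 mg/L
(9.060 mg/L = 9.060 µg/mL)

9.06 µg/mL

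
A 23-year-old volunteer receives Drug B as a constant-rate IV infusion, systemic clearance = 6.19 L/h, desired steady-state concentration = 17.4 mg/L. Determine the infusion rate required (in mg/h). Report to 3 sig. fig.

At steady state, infusion rate R₀ = Css × CL = 17.4 × 6.190 = 107.7 mg/h

108 mg/h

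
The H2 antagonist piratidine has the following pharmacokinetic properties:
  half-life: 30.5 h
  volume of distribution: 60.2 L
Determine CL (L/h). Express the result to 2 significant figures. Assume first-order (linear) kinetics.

1.4 L/h

k = ln2 / t½ = 0.693147 / 30.5 = 0.02273 h⁻¹
CL = k × Vd = 0.02273 × 60.2 = 1.368 L/h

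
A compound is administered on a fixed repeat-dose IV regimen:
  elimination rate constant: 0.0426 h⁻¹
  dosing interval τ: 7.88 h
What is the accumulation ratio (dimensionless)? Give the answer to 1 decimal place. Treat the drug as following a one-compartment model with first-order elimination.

e^(−kτ) = e^(−0.04260 × 7.88) = 0.7148
Accumulation ratio R = 1 / (1 − e^(−kτ)) = 1 / (1 − 0.7148) = 3.506

3.5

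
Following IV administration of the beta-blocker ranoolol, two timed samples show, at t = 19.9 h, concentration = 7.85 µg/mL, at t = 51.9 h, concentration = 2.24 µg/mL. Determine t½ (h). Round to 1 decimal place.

k = ln(C₁/C₂) / (t₂ − t₁) = ln(7.85/2.24) / (51.9 − 19.9)
  = 1.254 / 32.00 = 0.03919 h⁻¹
t½ = ln2 / k = 0.693147 / 0.03919 = 17.69 h

17.7 h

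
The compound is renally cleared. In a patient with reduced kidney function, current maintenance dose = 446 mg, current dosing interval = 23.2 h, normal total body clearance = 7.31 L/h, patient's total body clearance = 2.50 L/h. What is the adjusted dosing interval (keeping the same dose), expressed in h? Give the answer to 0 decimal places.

To keep the same average steady-state level, dosing rate must scale with clearance.
CL ratio = 2.50 / 7.31 = 0.3420
New interval (same dose) = 23.2 / 0.3420 = 67.84 h

68 h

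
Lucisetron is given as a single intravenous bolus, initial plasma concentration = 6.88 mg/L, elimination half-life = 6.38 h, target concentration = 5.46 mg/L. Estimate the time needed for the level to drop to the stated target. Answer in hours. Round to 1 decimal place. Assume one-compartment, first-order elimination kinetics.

2.1 h

k = ln2 / t½ = 0.693147 / 6.38 = 0.1086 h⁻¹
t = ln(C₀ / C) / k = ln(6.880 / 5.46) / 0.1086
  = ln(1.260) / 0.1086 = 0.2311 / 0.1086 = 2.128 h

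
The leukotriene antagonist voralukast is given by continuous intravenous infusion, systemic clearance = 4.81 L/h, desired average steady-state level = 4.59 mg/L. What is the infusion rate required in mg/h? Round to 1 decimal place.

At steady state, infusion rate R₀ = Css × CL = 4.59 × 4.810 = 22.08 mg/h

22.1 mg/h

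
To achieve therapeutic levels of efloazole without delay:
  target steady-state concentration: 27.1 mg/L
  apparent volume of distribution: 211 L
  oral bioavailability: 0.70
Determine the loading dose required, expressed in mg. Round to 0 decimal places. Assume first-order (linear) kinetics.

8169 mg

LD = Css × Vd / F = 27.1 × 211 / 0.70 = 8169 mg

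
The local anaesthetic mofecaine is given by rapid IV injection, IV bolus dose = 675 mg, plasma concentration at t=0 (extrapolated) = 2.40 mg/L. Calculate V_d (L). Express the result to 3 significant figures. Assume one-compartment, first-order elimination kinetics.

Vd = Dose / C₀ = 675.0 / 2.40 = 281.3 L

281 L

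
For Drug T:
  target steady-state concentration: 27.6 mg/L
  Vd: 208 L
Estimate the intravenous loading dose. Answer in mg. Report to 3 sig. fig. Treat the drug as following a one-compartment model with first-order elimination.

5740 mg

LD = Css × Vd = 27.6 × 208 = 5741 mg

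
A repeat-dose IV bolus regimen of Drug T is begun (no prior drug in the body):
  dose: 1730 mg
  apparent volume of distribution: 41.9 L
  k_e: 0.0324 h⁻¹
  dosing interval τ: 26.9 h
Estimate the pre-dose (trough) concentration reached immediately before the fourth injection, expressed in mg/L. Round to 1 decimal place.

C₀ per dose = Dose / Vd = 1730 / 41.9 = 41.29 mg/L
Fraction remaining after one interval: r = e^(−kτ) = e^(−0.03240 × 26.9) = 0.4183
Before dose 4, 3 doses have been given (aged 1τ, 2τ, 3τ).
C_trough = C₀ × (r + r² + … + r^3) = C₀ × r(1−r^3)/(1−r)
        = 41.29 × 0.4183 × (1 − 0.07319) / (1 − 0.4183) = 27.52 mg/L

27.5 mg/L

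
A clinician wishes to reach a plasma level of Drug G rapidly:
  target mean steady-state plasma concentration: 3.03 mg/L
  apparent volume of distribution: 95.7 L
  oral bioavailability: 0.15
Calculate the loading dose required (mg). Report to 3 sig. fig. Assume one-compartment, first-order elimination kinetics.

1930 mg

LD = Css × Vd / F = 3.03 × 95.7 / 0.15 = 1933 mg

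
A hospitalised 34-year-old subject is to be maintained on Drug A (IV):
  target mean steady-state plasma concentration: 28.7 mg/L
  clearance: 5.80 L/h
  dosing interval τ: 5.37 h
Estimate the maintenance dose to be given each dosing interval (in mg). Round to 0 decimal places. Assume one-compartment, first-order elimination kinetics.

894 mg

At steady state, Dose/τ = Css × CL.
Dose = Css × CL × τ = 28.7 × 5.800 × 5.37 = 893.9 mg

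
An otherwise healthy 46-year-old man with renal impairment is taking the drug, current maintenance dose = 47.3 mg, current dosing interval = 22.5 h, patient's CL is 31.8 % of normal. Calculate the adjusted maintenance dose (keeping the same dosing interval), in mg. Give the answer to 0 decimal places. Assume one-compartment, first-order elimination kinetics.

15 mg

To keep the same average steady-state level, dosing rate must scale with clearance.
CL ratio = 31.8 / 100 = 0.3180
New dose (same interval) = 47.3 × 0.3180 = 15.04 mg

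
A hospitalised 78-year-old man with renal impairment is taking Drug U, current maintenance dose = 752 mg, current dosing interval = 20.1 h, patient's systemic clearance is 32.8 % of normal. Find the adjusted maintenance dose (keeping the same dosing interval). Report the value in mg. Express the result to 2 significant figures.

To keep the same average steady-state level, dosing rate must scale with clearance.
CL ratio = 32.8 / 100 = 0.3280
New dose (same interval) = 752 × 0.3280 = 246.7 mg

250 mg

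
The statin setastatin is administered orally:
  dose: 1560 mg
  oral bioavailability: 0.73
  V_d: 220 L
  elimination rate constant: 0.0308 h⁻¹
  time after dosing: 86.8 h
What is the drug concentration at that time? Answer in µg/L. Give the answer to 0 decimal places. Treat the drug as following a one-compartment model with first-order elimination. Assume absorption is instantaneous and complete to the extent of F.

Amount reaching circulation = F × Dose = 0.73 × 1560 = 1139 mg
C₀ = F·Dose / Vd = 1139 / 220 = 5.177 mg/L
C = C₀ · e^(−k·t) = 5.177 × e^(−0.03080 × 86.8)
  = 5.177 × 0.06901 = 0.3573 mg/L
Convert: 0.3573 mg/L × 1000 = 357.3 µg/L

357 µg/L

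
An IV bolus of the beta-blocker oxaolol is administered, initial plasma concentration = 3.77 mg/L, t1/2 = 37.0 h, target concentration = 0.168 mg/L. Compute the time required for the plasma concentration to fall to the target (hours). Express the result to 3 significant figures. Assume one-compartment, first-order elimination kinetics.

166 h

k = ln2 / t½ = 0.693147 / 37.0 = 0.01873 h⁻¹
t = ln(C₀ / C) / k = ln(3.770 / 0.168) / 0.01873
  = ln(22.44) / 0.01873 = 3.111 / 0.01873 = 166.1 h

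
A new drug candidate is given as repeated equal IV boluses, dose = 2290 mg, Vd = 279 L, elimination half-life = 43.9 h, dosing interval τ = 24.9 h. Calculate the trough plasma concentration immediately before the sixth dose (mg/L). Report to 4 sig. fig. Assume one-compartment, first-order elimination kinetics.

14.65 mg/L

C₀ per dose = Dose / Vd = 2290 / 279 = 8.208 mg/L
k = ln2 / t½ = 0.693147 / 43.9 = 0.01579 h⁻¹
Fraction remaining after one interval: r = e^(−kτ) = e^(−0.01579 × 24.9) = 0.6749
Before dose 6, 5 doses have been given (aged 1τ, 2τ, 3τ, 4τ, 5τ).
C_trough = C₀ × (r + r² + … + r^5) = C₀ × r(1−r^5)/(1−r)
        = 8.208 × 0.6749 × (1 − 0.1400) / (1 − 0.6749) = 14.65 mg/L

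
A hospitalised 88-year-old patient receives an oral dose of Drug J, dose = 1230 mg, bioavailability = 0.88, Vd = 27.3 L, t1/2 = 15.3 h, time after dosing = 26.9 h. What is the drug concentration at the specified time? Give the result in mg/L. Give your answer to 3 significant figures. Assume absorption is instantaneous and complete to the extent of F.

11.7 mg/L

Amount reaching circulation = F × Dose = 0.88 × 1230 = 1082 mg
C₀ = F·Dose / Vd = 1082 / 27.3 = 39.63 mg/L
k = ln2 / t½ = 0.693147 / 15.3 = 0.04530 h⁻¹
C = C₀ · e^(−k·t) = 39.63 × e^(−0.04530 × 26.9)
  = 39.63 × 0.2957 = 11.72 mg/L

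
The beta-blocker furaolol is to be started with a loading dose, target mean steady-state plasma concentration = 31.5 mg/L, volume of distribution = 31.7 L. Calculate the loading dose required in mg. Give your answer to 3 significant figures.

LD = Css × Vd = 31.5 × 31.7 = 998.6 mg

999 mg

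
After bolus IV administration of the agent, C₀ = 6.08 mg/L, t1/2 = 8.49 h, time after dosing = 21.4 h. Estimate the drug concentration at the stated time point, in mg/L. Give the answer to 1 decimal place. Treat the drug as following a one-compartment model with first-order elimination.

1.1 mg/L

k = ln2 / t½ = 0.693147 / 8.49 = 0.08164 h⁻¹
C = C₀ · e^(−k·t) = 6.080 × e^(−0.08164 × 21.4)
  = 6.080 × 0.1743 = 1.060 mg/L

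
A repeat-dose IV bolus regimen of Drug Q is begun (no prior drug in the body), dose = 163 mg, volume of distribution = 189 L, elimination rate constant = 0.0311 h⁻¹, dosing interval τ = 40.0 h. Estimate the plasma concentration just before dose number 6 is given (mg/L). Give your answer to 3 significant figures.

C₀ per dose = Dose / Vd = 163 / 189 = 0.8624 mg/L
Fraction remaining after one interval: r = e^(−kτ) = e^(−0.03110 × 40.0) = 0.2882
Before dose 6, 5 doses have been given (aged 1τ, 2τ, 3τ, 4τ, 5τ).
C_trough = C₀ × (r + r² + … + r^5) = C₀ × r(1−r^5)/(1−r)
        = 0.8624 × 0.2882 × (1 − 0.001988) / (1 − 0.2882) = 0.3485 mg/L

0.349 mg/L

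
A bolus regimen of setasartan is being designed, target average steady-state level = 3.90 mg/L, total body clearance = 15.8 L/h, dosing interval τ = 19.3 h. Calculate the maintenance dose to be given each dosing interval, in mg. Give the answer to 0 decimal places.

At steady state, Dose/τ = Css × CL.
Dose = Css × CL × τ = 3.90 × 15.80 × 19.3 = 1189 mg

1189 mg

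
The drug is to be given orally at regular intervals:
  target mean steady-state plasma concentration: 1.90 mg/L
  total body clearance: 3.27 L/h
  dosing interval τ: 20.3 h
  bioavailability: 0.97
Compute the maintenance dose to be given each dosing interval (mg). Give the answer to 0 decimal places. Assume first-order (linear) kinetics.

At steady state, F × (Dose/τ) = Css × CL.
Dose = Css × CL × τ / F = 1.90 × 3.270 × 20.3 / 0.97 = 130.0 mg

130 mg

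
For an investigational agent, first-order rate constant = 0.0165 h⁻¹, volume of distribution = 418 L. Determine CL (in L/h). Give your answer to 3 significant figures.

CL = k × Vd = 0.0165 × 418 = 6.897 L/h

6.90 L/h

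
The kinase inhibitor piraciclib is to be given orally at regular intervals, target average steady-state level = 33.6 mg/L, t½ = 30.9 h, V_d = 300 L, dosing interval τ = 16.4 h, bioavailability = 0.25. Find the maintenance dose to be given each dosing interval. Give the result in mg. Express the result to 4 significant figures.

14830 mg

k = ln2 / t½ = 0.693147 / 30.9 = 0.02243 h⁻¹
CL = k × Vd = 0.02243 × 300 = 6.729 L/h
At steady state, F × (Dose/τ) = Css × CL.
Dose = Css × CL × τ / F = 33.6 × 6.729 × 16.4 / 0.25 = 14830 mg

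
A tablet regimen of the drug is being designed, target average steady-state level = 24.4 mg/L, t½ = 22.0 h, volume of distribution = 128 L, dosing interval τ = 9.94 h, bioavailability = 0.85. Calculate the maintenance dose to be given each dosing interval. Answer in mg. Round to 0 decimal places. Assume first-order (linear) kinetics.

k = ln2 / t½ = 0.693147 / 22.0 = 0.03151 h⁻¹
CL = k × Vd = 0.03151 × 128 = 4.033 L/h
At steady state, F × (Dose/τ) = Css × CL.
Dose = Css × CL × τ / F = 24.4 × 4.033 × 9.94 / 0.85 = 1151 mg

1151 mg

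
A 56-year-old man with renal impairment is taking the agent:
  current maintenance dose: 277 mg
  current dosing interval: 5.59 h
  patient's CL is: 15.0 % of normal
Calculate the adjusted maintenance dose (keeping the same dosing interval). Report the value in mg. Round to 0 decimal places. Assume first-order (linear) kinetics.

To keep the same average steady-state level, dosing rate must scale with clearance.
CL ratio = 15.0 / 100 = 0.1500
New dose (same interval) = 277 × 0.1500 = 41.55 mg

42 mg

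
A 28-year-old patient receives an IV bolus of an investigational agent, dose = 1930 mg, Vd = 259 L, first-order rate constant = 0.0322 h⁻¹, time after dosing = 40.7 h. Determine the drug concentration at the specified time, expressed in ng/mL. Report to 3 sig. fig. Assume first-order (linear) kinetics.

C₀ = Dose / Vd = 1930 / 259 = 7.452 mg/L
C = C₀ · e^(−k·t) = 7.452 × e^(−0.03220 × 40.7)
  = 7.452 × 0.2697 = 2.010 mg/L
Convert: 2.010 mg/L × 1000 = 2010 ng/mL

2010 ng/mL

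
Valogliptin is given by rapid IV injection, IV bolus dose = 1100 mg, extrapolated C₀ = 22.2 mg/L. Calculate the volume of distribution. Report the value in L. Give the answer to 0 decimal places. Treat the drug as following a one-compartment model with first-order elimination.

50 L

Vd = Dose / C₀ = 1100 / 22.2 = 49.55 L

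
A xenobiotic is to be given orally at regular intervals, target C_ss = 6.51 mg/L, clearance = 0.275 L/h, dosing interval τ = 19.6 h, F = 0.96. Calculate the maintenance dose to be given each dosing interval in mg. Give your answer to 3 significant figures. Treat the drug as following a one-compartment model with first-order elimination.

At steady state, F × (Dose/τ) = Css × CL.
Dose = Css × CL × τ / F = 6.51 × 0.2750 × 19.6 / 0.96 = 36.55 mg

36.6 mg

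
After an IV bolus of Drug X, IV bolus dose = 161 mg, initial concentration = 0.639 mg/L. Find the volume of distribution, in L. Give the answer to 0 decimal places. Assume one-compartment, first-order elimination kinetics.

252 L

Vd = Dose / C₀ = 161.0 / 0.639 = 252.0 L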